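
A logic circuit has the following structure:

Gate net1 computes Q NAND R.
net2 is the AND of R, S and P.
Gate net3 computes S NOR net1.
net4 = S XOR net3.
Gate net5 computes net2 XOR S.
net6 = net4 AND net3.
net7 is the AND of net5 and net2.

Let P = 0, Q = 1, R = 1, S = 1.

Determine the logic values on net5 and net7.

net5 = 1; net7 = 0

net2 = R AND S AND P = 1 AND 1 AND 0 = 0
net5 = net2 XOR S = 0 XOR 1 = 1
net7 = net5 AND net2 = 1 AND 0 = 0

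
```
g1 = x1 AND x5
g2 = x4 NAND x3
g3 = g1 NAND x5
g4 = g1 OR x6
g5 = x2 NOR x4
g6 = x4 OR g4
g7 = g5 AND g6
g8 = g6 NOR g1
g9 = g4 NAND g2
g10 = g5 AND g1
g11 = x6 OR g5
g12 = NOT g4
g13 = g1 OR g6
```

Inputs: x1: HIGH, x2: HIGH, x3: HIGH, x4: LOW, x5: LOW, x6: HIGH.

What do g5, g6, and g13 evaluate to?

g5 = LOW, g6 = HIGH, g13 = HIGH

g1 = x1 AND x5 = HIGH AND LOW = LOW
g4 = g1 OR x6 = LOW OR HIGH = HIGH
g5 = x2 NOR x4 = HIGH NOR LOW = LOW
g6 = x4 OR g4 = LOW OR HIGH = HIGH
g13 = g1 OR g6 = LOW OR HIGH = HIGH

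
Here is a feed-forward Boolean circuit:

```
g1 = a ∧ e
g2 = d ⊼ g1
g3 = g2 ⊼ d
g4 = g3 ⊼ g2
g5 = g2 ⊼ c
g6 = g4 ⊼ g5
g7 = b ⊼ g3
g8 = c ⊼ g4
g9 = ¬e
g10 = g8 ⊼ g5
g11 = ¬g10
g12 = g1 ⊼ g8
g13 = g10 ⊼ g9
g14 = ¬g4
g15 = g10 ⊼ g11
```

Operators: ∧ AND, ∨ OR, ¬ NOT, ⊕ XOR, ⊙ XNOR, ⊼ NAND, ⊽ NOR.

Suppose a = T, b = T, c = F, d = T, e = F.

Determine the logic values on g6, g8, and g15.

g1 = a AND e = T AND F = F
g2 = d NAND g1 = T NAND F = T
g3 = g2 NAND d = T NAND T = F
g4 = g3 NAND g2 = F NAND T = T
g5 = g2 NAND c = T NAND F = T
g6 = g4 NAND g5 = T NAND T = F
g8 = c NAND g4 = F NAND T = T
g10 = g8 NAND g5 = T NAND T = F
g11 = NOT g10 = NOT F = T
g15 = g10 NAND g11 = F NAND T = T

g6 = F  g8 = T  g15 = T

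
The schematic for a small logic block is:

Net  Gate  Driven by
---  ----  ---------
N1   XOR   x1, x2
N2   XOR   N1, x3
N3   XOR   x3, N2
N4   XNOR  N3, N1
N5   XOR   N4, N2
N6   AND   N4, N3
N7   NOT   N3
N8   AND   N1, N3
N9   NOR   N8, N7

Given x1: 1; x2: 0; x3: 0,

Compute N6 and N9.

N1 = x1 XOR x2 = 1 XOR 0 = 1
N2 = N1 XOR x3 = 1 XOR 0 = 1
N3 = x3 XOR N2 = 0 XOR 1 = 1
N4 = N3 XNOR N1 = 1 XNOR 1 = 1
N6 = N4 AND N3 = 1 AND 1 = 1
N7 = NOT N3 = NOT 1 = 0
N8 = N1 AND N3 = 1 AND 1 = 1
N9 = N8 NOR N7 = 1 NOR 0 = 0

N6 = 1, N9 = 0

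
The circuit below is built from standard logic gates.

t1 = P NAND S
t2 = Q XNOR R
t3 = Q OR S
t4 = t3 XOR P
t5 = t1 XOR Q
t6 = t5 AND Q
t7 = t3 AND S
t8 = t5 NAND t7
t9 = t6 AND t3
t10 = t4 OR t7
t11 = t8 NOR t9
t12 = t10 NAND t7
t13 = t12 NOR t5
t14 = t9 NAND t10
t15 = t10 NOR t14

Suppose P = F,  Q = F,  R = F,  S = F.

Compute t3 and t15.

t1 = P NAND S = F NAND F = T
t3 = Q OR S = F OR F = F
t4 = t3 XOR P = F XOR F = F
t5 = t1 XOR Q = T XOR F = T
t6 = t5 AND Q = T AND F = F
t7 = t3 AND S = F AND F = F
t9 = t6 AND t3 = F AND F = F
t10 = t4 OR t7 = F OR F = F
t14 = t9 NAND t10 = F NAND F = T
t15 = t10 NOR t14 = F NOR T = F

t3 = F  t15 = F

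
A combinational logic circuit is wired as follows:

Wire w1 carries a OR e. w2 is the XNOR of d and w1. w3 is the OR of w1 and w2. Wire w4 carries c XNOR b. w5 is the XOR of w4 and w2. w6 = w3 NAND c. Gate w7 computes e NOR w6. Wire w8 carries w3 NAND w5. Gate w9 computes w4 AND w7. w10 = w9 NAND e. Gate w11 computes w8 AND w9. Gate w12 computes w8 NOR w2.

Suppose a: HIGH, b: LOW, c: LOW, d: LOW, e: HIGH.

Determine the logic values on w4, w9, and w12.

w4 = HIGH; w9 = LOW; w12 = HIGH

w1 = a OR e = HIGH OR HIGH = HIGH
w2 = d XNOR w1 = LOW XNOR HIGH = LOW
w3 = w1 OR w2 = HIGH OR LOW = HIGH
w4 = c XNOR b = LOW XNOR LOW = HIGH
w5 = w4 XOR w2 = HIGH XOR LOW = HIGH
w6 = w3 NAND c = HIGH NAND LOW = HIGH
w7 = e NOR w6 = HIGH NOR HIGH = LOW
w8 = w3 NAND w5 = HIGH NAND HIGH = LOW
w9 = w4 AND w7 = HIGH AND LOW = LOW
w12 = w8 NOR w2 = LOW NOR LOW = HIGH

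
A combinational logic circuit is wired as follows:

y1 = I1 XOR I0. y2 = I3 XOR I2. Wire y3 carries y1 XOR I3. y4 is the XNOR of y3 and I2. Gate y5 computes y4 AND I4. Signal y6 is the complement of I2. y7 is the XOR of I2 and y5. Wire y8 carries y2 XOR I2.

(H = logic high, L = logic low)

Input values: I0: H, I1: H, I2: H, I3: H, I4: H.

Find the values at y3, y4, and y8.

y3 = H, y4 = H, y8 = H

y1 = I1 XOR I0 = H XOR H = L
y2 = I3 XOR I2 = H XOR H = L
y3 = y1 XOR I3 = L XOR H = H
y4 = y3 XNOR I2 = H XNOR H = H
y8 = y2 XOR I2 = L XOR H = H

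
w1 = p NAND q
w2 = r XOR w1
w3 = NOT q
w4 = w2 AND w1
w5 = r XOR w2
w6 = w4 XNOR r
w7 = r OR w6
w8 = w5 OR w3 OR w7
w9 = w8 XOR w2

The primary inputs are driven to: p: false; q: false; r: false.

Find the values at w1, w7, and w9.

w1 = p NAND q = false NAND false = true
w2 = r XOR w1 = false XOR true = true
w3 = NOT q = NOT false = true
w4 = w2 AND w1 = true AND true = true
w5 = r XOR w2 = false XOR true = true
w6 = w4 XNOR r = true XNOR false = false
w7 = r OR w6 = false OR false = false
w8 = w5 OR w3 OR w7 = true OR true OR false = true
w9 = w8 XOR w2 = true XOR true = false

w1 = true  w7 = false  w9 = false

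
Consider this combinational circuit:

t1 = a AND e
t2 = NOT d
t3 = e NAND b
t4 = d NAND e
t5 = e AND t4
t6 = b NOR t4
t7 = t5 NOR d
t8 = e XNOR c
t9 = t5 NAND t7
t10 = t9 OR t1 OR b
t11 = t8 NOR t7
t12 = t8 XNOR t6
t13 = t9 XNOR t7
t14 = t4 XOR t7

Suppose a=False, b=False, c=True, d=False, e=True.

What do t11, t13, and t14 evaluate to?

t4 = d NAND e = False NAND True = True
t5 = e AND t4 = True AND True = True
t7 = t5 NOR d = True NOR False = False
t8 = e XNOR c = True XNOR True = True
t9 = t5 NAND t7 = True NAND False = True
t11 = t8 NOR t7 = True NOR False = False
t13 = t9 XNOR t7 = True XNOR False = False
t14 = t4 XOR t7 = True XOR False = True

t11 = False; t13 = False; t14 = True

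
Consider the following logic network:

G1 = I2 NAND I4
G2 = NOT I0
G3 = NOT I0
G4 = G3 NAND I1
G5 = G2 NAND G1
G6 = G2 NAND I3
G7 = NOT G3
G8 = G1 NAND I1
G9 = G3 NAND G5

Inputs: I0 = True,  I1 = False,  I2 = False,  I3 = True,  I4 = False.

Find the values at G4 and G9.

G4 = True, G9 = True

G1 = I2 NAND I4 = False NAND False = True
G2 = NOT I0 = NOT True = False
G3 = NOT I0 = NOT True = False
G4 = G3 NAND I1 = False NAND False = True
G5 = G2 NAND G1 = False NAND True = True
G9 = G3 NAND G5 = False NAND True = True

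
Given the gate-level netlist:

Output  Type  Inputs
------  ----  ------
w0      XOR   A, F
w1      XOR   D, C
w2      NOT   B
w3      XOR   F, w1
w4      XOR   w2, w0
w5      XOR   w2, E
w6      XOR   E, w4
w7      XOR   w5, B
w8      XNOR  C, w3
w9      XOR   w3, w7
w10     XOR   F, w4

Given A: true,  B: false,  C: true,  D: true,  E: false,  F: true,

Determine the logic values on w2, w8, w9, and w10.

w2 = true  w8 = true  w9 = false  w10 = false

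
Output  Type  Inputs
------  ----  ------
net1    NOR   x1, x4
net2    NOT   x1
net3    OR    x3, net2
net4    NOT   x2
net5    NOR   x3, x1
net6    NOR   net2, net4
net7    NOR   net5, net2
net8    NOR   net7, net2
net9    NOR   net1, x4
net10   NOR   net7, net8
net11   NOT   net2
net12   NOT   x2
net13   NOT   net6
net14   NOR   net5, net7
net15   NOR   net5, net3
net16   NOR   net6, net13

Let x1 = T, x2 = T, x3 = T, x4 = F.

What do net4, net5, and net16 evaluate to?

net4 = F; net5 = F; net16 = F

net2 = NOT x1 = NOT T = F
net4 = NOT x2 = NOT T = F
net5 = x3 NOR x1 = T NOR T = F
net6 = net2 NOR net4 = F NOR F = T
net13 = NOT net6 = NOT T = F
net16 = net6 NOR net13 = T NOR F = F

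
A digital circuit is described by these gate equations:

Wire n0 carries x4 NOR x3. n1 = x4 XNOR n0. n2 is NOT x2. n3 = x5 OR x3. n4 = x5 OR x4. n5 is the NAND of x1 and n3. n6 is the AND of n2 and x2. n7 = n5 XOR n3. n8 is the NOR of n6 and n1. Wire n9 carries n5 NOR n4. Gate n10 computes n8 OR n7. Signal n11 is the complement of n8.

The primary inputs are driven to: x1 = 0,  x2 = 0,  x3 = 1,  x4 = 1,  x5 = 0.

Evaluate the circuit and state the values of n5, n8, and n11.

n5 = 1, n8 = 1, n11 = 0

n0 = x4 NOR x3 = 1 NOR 1 = 0
n1 = x4 XNOR n0 = 1 XNOR 0 = 0
n2 = NOT x2 = NOT 0 = 1
n3 = x5 OR x3 = 0 OR 1 = 1
n5 = x1 NAND n3 = 0 NAND 1 = 1
n6 = n2 AND x2 = 1 AND 0 = 0
n8 = n6 NOR n1 = 0 NOR 0 = 1
n11 = NOT n8 = NOT 1 = 0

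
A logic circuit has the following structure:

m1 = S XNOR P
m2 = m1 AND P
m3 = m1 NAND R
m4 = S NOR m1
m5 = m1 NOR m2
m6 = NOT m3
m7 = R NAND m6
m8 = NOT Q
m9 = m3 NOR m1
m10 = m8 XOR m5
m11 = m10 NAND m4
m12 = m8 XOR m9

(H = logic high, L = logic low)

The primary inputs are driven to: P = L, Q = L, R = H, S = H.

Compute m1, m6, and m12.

m1 = L; m6 = L; m12 = H

m1 = S XNOR P = H XNOR L = L
m3 = m1 NAND R = L NAND H = H
m6 = NOT m3 = NOT H = L
m8 = NOT Q = NOT L = H
m9 = m3 NOR m1 = H NOR L = L
m12 = m8 XOR m9 = H XOR L = H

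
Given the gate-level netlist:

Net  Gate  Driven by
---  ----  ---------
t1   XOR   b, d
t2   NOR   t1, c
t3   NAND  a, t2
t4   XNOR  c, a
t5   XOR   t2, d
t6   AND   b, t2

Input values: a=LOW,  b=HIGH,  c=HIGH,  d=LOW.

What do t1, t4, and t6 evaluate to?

t1 = HIGH, t4 = LOW, t6 = LOW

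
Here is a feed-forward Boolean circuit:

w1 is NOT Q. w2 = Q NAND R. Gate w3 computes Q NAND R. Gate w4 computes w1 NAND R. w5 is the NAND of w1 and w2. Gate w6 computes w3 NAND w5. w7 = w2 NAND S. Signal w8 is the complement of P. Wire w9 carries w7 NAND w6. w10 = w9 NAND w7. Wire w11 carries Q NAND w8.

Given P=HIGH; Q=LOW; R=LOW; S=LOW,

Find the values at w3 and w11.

w3 = HIGH, w11 = HIGH

w3 = Q NAND R = LOW NAND LOW = HIGH
w8 = NOT P = NOT HIGH = LOW
w11 = Q NAND w8 = LOW NAND LOW = HIGH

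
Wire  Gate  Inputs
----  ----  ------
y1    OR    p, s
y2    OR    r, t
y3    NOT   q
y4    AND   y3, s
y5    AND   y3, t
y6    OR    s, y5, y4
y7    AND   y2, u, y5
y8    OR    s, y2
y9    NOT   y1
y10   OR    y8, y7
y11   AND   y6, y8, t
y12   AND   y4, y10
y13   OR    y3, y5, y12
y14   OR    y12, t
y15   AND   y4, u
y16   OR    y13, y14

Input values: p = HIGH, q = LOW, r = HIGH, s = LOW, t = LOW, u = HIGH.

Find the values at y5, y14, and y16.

y5 = LOW, y14 = LOW, y16 = HIGH

y2 = r OR t = HIGH OR LOW = HIGH
y3 = NOT q = NOT LOW = HIGH
y4 = y3 AND s = HIGH AND LOW = LOW
y5 = y3 AND t = HIGH AND LOW = LOW
y7 = y2 AND u AND y5 = HIGH AND HIGH AND LOW = LOW
y8 = s OR y2 = LOW OR HIGH = HIGH
y10 = y8 OR y7 = HIGH OR LOW = HIGH
y12 = y4 AND y10 = LOW AND HIGH = LOW
y13 = y3 OR y5 OR y12 = HIGH OR LOW OR LOW = HIGH
y14 = y12 OR t = LOW OR LOW = LOW
y16 = y13 OR y14 = HIGH OR LOW = HIGH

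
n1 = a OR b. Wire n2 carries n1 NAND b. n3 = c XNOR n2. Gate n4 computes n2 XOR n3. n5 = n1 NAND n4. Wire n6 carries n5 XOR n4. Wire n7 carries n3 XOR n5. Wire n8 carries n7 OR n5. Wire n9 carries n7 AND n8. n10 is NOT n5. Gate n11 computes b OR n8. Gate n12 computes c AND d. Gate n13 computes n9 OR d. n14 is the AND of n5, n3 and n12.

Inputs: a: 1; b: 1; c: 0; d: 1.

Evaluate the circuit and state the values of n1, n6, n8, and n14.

n1 = a OR b = 1 OR 1 = 1
n2 = n1 NAND b = 1 NAND 1 = 0
n3 = c XNOR n2 = 0 XNOR 0 = 1
n4 = n2 XOR n3 = 0 XOR 1 = 1
n5 = n1 NAND n4 = 1 NAND 1 = 0
n6 = n5 XOR n4 = 0 XOR 1 = 1
n7 = n3 XOR n5 = 1 XOR 0 = 1
n8 = n7 OR n5 = 1 OR 0 = 1
n12 = c AND d = 0 AND 1 = 0
n14 = n5 AND n3 AND n12 = 0 AND 1 AND 0 = 0

n1 = 1  n6 = 1  n8 = 1  n14 = 0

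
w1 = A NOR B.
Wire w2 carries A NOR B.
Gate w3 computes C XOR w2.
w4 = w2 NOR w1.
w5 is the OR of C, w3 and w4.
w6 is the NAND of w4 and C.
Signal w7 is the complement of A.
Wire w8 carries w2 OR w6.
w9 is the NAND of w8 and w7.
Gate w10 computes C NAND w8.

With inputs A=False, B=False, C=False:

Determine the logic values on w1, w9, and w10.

w1 = A NOR B = False NOR False = True
w2 = A NOR B = False NOR False = True
w4 = w2 NOR w1 = True NOR True = False
w6 = w4 NAND C = False NAND False = True
w7 = NOT A = NOT False = True
w8 = w2 OR w6 = True OR True = True
w9 = w8 NAND w7 = True NAND True = False
w10 = C NAND w8 = False NAND True = True

w1 = True; w9 = False; w10 = True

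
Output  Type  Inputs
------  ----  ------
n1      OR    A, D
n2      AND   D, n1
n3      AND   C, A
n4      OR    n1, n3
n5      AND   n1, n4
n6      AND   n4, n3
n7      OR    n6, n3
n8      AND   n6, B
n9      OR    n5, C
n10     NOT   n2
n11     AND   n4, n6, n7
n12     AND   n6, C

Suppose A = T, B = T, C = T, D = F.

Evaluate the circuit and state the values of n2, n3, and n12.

n1 = A OR D = T OR F = T
n2 = D AND n1 = F AND T = F
n3 = C AND A = T AND T = T
n4 = n1 OR n3 = T OR T = T
n6 = n4 AND n3 = T AND T = T
n12 = n6 AND C = T AND T = T

n2 = F  n3 = T  n12 = T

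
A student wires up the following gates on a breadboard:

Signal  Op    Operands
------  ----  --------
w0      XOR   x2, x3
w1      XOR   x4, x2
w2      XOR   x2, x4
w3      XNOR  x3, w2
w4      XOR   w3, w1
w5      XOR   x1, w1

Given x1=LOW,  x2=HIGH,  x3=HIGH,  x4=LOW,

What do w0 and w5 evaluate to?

w0 = LOW; w5 = HIGH

w0 = x2 XOR x3 = HIGH XOR HIGH = LOW
w1 = x4 XOR x2 = LOW XOR HIGH = HIGH
w5 = x1 XOR w1 = LOW XOR HIGH = HIGH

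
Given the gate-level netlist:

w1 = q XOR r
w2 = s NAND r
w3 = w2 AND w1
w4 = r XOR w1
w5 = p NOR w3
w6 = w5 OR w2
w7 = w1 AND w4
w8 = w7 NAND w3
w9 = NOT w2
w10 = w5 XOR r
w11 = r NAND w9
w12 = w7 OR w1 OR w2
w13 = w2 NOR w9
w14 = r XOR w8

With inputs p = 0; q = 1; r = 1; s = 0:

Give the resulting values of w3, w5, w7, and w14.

w3 = 0  w5 = 1  w7 = 0  w14 = 0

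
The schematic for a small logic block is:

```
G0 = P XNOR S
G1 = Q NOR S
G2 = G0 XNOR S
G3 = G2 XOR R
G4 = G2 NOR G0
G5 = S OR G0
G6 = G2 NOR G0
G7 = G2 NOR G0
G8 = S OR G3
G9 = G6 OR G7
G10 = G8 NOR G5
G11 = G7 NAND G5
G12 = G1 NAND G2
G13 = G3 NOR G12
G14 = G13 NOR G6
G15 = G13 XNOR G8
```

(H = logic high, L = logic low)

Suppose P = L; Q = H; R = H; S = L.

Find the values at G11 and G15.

G11 = H, G15 = L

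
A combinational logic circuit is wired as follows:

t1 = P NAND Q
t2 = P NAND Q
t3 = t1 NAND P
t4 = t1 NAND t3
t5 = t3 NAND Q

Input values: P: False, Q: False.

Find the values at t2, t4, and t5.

t1 = P NAND Q = False NAND False = True
t2 = P NAND Q = False NAND False = True
t3 = t1 NAND P = True NAND False = True
t4 = t1 NAND t3 = True NAND True = False
t5 = t3 NAND Q = True NAND False = True

t2 = True, t4 = False, t5 = True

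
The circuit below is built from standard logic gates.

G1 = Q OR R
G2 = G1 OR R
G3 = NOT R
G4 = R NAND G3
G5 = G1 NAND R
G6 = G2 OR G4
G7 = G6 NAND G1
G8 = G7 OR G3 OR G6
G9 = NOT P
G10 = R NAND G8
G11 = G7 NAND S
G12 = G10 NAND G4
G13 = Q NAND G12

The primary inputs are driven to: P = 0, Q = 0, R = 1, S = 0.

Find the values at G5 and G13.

G1 = Q OR R = 0 OR 1 = 1
G2 = G1 OR R = 1 OR 1 = 1
G3 = NOT R = NOT 1 = 0
G4 = R NAND G3 = 1 NAND 0 = 1
G5 = G1 NAND R = 1 NAND 1 = 0
G6 = G2 OR G4 = 1 OR 1 = 1
G7 = G6 NAND G1 = 1 NAND 1 = 0
G8 = G7 OR G3 OR G6 = 0 OR 0 OR 1 = 1
G10 = R NAND G8 = 1 NAND 1 = 0
G12 = G10 NAND G4 = 0 NAND 1 = 1
G13 = Q NAND G12 = 0 NAND 1 = 1

G5 = 0  G13 = 1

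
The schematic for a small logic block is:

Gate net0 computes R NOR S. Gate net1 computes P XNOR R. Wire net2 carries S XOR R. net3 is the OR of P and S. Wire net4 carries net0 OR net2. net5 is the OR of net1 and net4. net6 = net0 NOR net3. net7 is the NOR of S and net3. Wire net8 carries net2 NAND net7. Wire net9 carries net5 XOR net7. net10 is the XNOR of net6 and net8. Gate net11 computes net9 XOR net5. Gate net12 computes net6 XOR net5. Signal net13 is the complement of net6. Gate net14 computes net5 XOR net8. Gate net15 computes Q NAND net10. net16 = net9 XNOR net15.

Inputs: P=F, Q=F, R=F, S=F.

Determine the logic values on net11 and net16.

net0 = R NOR S = F NOR F = T
net1 = P XNOR R = F XNOR F = T
net2 = S XOR R = F XOR F = F
net3 = P OR S = F OR F = F
net4 = net0 OR net2 = T OR F = T
net5 = net1 OR net4 = T OR T = T
net6 = net0 NOR net3 = T NOR F = F
net7 = S NOR net3 = F NOR F = T
net8 = net2 NAND net7 = F NAND T = T
net9 = net5 XOR net7 = T XOR T = F
net10 = net6 XNOR net8 = F XNOR T = F
net11 = net9 XOR net5 = F XOR T = T
net15 = Q NAND net10 = F NAND F = T
net16 = net9 XNOR net15 = F XNOR T = F

net11 = T; net16 = F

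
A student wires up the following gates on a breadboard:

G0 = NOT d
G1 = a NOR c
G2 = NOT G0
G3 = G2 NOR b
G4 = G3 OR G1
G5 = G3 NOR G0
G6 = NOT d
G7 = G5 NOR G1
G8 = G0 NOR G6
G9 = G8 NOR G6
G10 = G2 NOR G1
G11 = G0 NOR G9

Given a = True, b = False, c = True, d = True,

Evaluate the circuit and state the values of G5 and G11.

G5 = True; G11 = True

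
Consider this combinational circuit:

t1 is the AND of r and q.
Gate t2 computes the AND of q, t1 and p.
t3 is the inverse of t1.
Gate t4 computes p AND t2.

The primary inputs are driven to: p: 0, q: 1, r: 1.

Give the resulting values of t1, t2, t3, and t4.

t1 = 1; t2 = 0; t3 = 0; t4 = 0

t1 = r AND q = 1 AND 1 = 1
t2 = q AND t1 AND p = 1 AND 1 AND 0 = 0
t3 = NOT t1 = NOT 1 = 0
t4 = p AND t2 = 0 AND 0 = 0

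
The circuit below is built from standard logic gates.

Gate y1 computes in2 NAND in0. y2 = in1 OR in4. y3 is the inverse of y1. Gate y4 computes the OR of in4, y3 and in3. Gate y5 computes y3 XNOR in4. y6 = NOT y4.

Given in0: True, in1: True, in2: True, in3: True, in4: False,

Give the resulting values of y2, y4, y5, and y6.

y2 = True; y4 = True; y5 = False; y6 = False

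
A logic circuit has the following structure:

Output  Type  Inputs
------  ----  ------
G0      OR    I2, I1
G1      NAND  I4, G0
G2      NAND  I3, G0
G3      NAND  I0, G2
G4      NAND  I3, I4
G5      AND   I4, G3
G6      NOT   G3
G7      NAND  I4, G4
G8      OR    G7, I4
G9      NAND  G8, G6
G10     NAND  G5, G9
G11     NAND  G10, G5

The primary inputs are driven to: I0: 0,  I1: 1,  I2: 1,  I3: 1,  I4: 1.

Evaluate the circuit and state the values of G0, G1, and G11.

G0 = 1  G1 = 0  G11 = 1

G0 = I2 OR I1 = 1 OR 1 = 1
G1 = I4 NAND G0 = 1 NAND 1 = 0
G2 = I3 NAND G0 = 1 NAND 1 = 0
G3 = I0 NAND G2 = 0 NAND 0 = 1
G4 = I3 NAND I4 = 1 NAND 1 = 0
G5 = I4 AND G3 = 1 AND 1 = 1
G6 = NOT G3 = NOT 1 = 0
G7 = I4 NAND G4 = 1 NAND 0 = 1
G8 = G7 OR I4 = 1 OR 1 = 1
G9 = G8 NAND G6 = 1 NAND 0 = 1
G10 = G5 NAND G9 = 1 NAND 1 = 0
G11 = G10 NAND G5 = 0 NAND 1 = 1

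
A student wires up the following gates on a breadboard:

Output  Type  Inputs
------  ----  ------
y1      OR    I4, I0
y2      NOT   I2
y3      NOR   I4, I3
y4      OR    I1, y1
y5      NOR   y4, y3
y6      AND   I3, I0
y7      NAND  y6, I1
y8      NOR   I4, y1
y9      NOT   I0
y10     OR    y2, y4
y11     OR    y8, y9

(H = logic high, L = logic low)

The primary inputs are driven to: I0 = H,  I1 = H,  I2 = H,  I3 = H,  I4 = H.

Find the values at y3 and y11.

y3 = L; y11 = L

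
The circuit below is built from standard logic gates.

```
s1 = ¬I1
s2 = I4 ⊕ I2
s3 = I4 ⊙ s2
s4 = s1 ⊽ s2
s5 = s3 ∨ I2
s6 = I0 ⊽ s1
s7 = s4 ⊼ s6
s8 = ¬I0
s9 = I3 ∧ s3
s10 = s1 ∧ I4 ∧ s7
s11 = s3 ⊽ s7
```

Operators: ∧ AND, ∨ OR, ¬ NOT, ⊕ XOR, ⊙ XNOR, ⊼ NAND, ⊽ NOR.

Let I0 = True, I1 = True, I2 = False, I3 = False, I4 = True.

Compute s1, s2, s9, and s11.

s1 = False  s2 = True  s9 = False  s11 = False

s1 = NOT I1 = NOT True = False
s2 = I4 XOR I2 = True XOR False = True
s3 = I4 XNOR s2 = True XNOR True = True
s4 = s1 NOR s2 = False NOR True = False
s6 = I0 NOR s1 = True NOR False = False
s7 = s4 NAND s6 = False NAND False = True
s9 = I3 AND s3 = False AND True = False
s11 = s3 NOR s7 = True NOR True = False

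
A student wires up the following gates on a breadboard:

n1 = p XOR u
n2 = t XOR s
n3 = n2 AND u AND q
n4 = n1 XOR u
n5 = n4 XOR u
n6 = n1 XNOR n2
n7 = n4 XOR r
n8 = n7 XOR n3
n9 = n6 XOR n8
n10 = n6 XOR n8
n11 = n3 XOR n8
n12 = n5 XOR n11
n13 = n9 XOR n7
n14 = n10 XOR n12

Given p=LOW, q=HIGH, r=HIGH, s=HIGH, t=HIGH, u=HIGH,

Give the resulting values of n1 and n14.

n1 = HIGH  n14 = HIGH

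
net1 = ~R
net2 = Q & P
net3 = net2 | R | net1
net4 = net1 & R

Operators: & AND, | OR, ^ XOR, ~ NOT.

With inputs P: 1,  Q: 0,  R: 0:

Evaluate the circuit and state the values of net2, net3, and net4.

net1 = NOT R = NOT 0 = 1
net2 = Q AND P = 0 AND 1 = 0
net3 = net2 OR R OR net1 = 0 OR 0 OR 1 = 1
net4 = net1 AND R = 1 AND 0 = 0

net2 = 0; net3 = 1; net4 = 0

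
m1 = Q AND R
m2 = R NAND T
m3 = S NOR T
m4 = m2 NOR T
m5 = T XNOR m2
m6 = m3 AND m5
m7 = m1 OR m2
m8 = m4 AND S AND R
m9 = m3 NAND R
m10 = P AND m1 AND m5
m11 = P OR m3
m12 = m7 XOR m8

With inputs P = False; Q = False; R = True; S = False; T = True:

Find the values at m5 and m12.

m5 = False  m12 = False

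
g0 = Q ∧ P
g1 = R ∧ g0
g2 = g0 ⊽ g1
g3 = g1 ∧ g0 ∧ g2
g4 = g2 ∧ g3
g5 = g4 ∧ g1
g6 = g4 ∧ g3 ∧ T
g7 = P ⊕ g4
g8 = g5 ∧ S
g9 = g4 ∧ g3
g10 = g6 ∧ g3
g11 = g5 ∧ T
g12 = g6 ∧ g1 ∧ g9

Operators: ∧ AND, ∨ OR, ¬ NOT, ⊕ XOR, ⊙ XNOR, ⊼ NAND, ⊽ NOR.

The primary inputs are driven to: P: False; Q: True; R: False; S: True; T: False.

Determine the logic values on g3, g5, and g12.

g0 = Q AND P = True AND False = False
g1 = R AND g0 = False AND False = False
g2 = g0 NOR g1 = False NOR False = True
g3 = g1 AND g0 AND g2 = False AND False AND True = False
g4 = g2 AND g3 = True AND False = False
g5 = g4 AND g1 = False AND False = False
g6 = g4 AND g3 AND T = False AND False AND False = False
g9 = g4 AND g3 = False AND False = False
g12 = g6 AND g1 AND g9 = False AND False AND False = False

g3 = False; g5 = False; g12 = False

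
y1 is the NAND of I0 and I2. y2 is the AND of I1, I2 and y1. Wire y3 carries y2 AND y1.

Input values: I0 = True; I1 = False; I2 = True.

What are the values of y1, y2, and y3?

y1 = I0 NAND I2 = True NAND True = False
y2 = I1 AND I2 AND y1 = False AND True AND False = False
y3 = y2 AND y1 = False AND False = False

y1 = False; y2 = False; y3 = False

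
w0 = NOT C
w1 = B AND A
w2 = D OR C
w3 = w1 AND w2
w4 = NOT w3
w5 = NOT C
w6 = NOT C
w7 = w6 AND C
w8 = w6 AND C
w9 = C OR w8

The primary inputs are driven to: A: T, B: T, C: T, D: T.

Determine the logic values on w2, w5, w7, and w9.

w2 = T; w5 = F; w7 = F; w9 = T

w2 = D OR C = T OR T = T
w5 = NOT C = NOT T = F
w6 = NOT C = NOT T = F
w7 = w6 AND C = F AND T = F
w8 = w6 AND C = F AND T = F
w9 = C OR w8 = T OR F = T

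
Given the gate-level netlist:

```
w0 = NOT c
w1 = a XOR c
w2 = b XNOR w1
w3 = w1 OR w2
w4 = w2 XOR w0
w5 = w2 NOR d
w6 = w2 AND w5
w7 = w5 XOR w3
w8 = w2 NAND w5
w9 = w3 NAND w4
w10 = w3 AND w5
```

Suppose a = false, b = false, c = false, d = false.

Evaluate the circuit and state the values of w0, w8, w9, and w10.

w0 = NOT c = NOT false = true
w1 = a XOR c = false XOR false = false
w2 = b XNOR w1 = false XNOR false = true
w3 = w1 OR w2 = false OR true = true
w4 = w2 XOR w0 = true XOR true = false
w5 = w2 NOR d = true NOR false = false
w8 = w2 NAND w5 = true NAND false = true
w9 = w3 NAND w4 = true NAND false = true
w10 = w3 AND w5 = true AND false = false

w0 = true, w8 = true, w9 = true, w10 = false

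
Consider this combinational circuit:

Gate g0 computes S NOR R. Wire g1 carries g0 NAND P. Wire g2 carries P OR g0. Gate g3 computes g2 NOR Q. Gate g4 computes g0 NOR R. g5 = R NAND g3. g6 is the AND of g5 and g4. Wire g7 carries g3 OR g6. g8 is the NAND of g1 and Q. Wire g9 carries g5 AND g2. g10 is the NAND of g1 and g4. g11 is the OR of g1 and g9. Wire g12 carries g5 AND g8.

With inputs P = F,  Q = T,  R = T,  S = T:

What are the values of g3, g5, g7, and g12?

g0 = S NOR R = T NOR T = F
g1 = g0 NAND P = F NAND F = T
g2 = P OR g0 = F OR F = F
g3 = g2 NOR Q = F NOR T = F
g4 = g0 NOR R = F NOR T = F
g5 = R NAND g3 = T NAND F = T
g6 = g5 AND g4 = T AND F = F
g7 = g3 OR g6 = F OR F = F
g8 = g1 NAND Q = T NAND T = F
g12 = g5 AND g8 = T AND F = F

g3 = F; g5 = T; g7 = F; g12 = F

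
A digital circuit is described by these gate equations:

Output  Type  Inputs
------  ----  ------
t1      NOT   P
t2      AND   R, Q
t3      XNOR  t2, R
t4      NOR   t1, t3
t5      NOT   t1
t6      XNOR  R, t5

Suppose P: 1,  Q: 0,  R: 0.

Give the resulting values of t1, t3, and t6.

t1 = NOT P = NOT 1 = 0
t2 = R AND Q = 0 AND 0 = 0
t3 = t2 XNOR R = 0 XNOR 0 = 1
t5 = NOT t1 = NOT 0 = 1
t6 = R XNOR t5 = 0 XNOR 1 = 0

t1 = 0; t3 = 1; t6 = 0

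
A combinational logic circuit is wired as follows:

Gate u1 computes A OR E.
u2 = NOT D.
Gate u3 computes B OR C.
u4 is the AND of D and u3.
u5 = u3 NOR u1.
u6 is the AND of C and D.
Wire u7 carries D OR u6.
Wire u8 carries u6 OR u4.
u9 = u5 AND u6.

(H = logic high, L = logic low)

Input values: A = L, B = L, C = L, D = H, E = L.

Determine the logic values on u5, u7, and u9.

u5 = H, u7 = H, u9 = L

u1 = A OR E = L OR L = L
u3 = B OR C = L OR L = L
u5 = u3 NOR u1 = L NOR L = H
u6 = C AND D = L AND H = L
u7 = D OR u6 = H OR L = H
u9 = u5 AND u6 = H AND L = L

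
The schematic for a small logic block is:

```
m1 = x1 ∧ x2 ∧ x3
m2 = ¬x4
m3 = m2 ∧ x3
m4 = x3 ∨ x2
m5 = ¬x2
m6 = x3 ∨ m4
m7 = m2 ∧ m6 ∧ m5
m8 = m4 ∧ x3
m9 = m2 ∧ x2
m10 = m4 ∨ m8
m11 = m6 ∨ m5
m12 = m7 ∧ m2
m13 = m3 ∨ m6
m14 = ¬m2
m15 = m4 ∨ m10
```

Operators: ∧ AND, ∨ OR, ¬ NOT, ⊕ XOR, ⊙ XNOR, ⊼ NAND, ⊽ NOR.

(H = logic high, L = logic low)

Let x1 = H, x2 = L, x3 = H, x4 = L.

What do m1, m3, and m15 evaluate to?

m1 = L  m3 = H  m15 = H

m1 = x1 AND x2 AND x3 = H AND L AND H = L
m2 = NOT x4 = NOT L = H
m3 = m2 AND x3 = H AND H = H
m4 = x3 OR x2 = H OR L = H
m8 = m4 AND x3 = H AND H = H
m10 = m4 OR m8 = H OR H = H
m15 = m4 OR m10 = H OR H = H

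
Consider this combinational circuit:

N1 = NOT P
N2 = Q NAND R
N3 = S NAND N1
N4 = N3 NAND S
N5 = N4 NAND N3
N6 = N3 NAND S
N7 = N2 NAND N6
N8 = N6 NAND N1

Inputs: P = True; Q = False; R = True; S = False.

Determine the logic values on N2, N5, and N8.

N1 = NOT P = NOT True = False
N2 = Q NAND R = False NAND True = True
N3 = S NAND N1 = False NAND False = True
N4 = N3 NAND S = True NAND False = True
N5 = N4 NAND N3 = True NAND True = False
N6 = N3 NAND S = True NAND False = True
N8 = N6 NAND N1 = True NAND False = True

N2 = True; N5 = False; N8 = True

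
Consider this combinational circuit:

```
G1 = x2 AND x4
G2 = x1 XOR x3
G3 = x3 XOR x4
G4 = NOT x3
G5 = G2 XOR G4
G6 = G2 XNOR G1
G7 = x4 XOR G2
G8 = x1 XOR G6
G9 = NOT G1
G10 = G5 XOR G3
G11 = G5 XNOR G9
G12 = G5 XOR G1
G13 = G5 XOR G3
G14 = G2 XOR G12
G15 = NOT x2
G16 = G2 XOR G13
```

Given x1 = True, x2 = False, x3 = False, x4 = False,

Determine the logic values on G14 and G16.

G1 = x2 AND x4 = False AND False = False
G2 = x1 XOR x3 = True XOR False = True
G3 = x3 XOR x4 = False XOR False = False
G4 = NOT x3 = NOT False = True
G5 = G2 XOR G4 = True XOR True = False
G12 = G5 XOR G1 = False XOR False = False
G13 = G5 XOR G3 = False XOR False = False
G14 = G2 XOR G12 = True XOR False = True
G16 = G2 XOR G13 = True XOR False = True

G14 = True; G16 = True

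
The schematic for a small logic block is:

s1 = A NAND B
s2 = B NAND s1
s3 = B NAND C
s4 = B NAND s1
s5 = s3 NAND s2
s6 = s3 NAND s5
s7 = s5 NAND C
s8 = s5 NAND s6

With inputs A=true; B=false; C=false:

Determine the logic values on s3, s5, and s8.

s1 = A NAND B = true NAND false = true
s2 = B NAND s1 = false NAND true = true
s3 = B NAND C = false NAND false = true
s5 = s3 NAND s2 = true NAND true = false
s6 = s3 NAND s5 = true NAND false = true
s8 = s5 NAND s6 = false NAND true = true

s3 = true  s5 = false  s8 = true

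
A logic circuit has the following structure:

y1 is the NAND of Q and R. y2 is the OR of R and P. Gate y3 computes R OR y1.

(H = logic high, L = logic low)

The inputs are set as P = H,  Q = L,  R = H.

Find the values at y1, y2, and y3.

y1 = H; y2 = H; y3 = H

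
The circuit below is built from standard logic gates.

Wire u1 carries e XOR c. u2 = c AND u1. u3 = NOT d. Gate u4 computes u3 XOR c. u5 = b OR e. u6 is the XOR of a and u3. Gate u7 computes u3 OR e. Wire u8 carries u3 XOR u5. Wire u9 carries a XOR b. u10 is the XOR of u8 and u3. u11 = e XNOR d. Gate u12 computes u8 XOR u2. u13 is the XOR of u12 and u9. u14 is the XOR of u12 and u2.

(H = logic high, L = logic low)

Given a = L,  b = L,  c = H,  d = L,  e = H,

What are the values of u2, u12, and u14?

u2 = L; u12 = L; u14 = L

u1 = e XOR c = H XOR H = L
u2 = c AND u1 = H AND L = L
u3 = NOT d = NOT L = H
u5 = b OR e = L OR H = H
u8 = u3 XOR u5 = H XOR H = L
u12 = u8 XOR u2 = L XOR L = L
u14 = u12 XOR u2 = L XOR L = L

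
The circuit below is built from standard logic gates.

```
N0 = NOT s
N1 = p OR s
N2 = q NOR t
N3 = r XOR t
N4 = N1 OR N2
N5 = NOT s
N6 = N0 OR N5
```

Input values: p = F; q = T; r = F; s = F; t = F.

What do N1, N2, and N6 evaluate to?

N0 = NOT s = NOT F = T
N1 = p OR s = F OR F = F
N2 = q NOR t = T NOR F = F
N5 = NOT s = NOT F = T
N6 = N0 OR N5 = T OR T = T

N1 = F, N2 = F, N6 = T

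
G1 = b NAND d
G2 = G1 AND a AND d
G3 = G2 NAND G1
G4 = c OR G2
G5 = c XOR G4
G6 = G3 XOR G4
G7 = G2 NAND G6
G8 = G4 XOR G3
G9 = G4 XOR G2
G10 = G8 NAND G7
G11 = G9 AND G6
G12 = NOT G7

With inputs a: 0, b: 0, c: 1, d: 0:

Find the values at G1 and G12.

G1 = 1; G12 = 0

G1 = b NAND d = 0 NAND 0 = 1
G2 = G1 AND a AND d = 1 AND 0 AND 0 = 0
G3 = G2 NAND G1 = 0 NAND 1 = 1
G4 = c OR G2 = 1 OR 0 = 1
G6 = G3 XOR G4 = 1 XOR 1 = 0
G7 = G2 NAND G6 = 0 NAND 0 = 1
G12 = NOT G7 = NOT 1 = 0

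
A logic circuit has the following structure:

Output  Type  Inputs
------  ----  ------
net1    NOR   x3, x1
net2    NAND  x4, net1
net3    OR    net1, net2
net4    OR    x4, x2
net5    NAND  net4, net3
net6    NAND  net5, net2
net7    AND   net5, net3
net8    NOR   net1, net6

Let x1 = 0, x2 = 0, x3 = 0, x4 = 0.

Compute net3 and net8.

net3 = 1, net8 = 0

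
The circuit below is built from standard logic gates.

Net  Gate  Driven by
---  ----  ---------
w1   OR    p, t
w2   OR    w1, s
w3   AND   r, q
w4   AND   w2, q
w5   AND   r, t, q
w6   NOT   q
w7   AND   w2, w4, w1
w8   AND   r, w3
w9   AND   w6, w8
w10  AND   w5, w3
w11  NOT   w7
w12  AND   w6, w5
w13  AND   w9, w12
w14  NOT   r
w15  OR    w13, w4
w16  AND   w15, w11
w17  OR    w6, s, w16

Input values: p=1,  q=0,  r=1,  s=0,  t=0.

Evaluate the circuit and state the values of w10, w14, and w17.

w10 = 0  w14 = 0  w17 = 1

w1 = p OR t = 1 OR 0 = 1
w2 = w1 OR s = 1 OR 0 = 1
w3 = r AND q = 1 AND 0 = 0
w4 = w2 AND q = 1 AND 0 = 0
w5 = r AND t AND q = 1 AND 0 AND 0 = 0
w6 = NOT q = NOT 0 = 1
w7 = w2 AND w4 AND w1 = 1 AND 0 AND 1 = 0
w8 = r AND w3 = 1 AND 0 = 0
w9 = w6 AND w8 = 1 AND 0 = 0
w10 = w5 AND w3 = 0 AND 0 = 0
w11 = NOT w7 = NOT 0 = 1
w12 = w6 AND w5 = 1 AND 0 = 0
w13 = w9 AND w12 = 0 AND 0 = 0
w14 = NOT r = NOT 1 = 0
w15 = w13 OR w4 = 0 OR 0 = 0
w16 = w15 AND w11 = 0 AND 1 = 0
w17 = w6 OR s OR w16 = 1 OR 0 OR 0 = 1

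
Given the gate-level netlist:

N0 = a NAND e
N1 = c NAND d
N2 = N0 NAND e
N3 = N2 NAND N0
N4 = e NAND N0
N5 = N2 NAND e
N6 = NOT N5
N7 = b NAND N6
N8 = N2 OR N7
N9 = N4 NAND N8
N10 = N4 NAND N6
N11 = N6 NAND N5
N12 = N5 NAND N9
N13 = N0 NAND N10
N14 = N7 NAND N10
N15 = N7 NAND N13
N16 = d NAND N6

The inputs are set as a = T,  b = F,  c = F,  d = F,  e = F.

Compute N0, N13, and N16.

N0 = a NAND e = T NAND F = T
N2 = N0 NAND e = T NAND F = T
N4 = e NAND N0 = F NAND T = T
N5 = N2 NAND e = T NAND F = T
N6 = NOT N5 = NOT T = F
N10 = N4 NAND N6 = T NAND F = T
N13 = N0 NAND N10 = T NAND T = F
N16 = d NAND N6 = F NAND F = T

N0 = T  N13 = F  N16 = T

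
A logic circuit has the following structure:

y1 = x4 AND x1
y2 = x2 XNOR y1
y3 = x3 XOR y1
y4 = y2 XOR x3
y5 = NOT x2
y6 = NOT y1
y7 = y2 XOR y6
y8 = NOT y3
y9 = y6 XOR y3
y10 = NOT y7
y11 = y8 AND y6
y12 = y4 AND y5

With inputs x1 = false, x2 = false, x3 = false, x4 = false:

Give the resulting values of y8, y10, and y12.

y1 = x4 AND x1 = false AND false = false
y2 = x2 XNOR y1 = false XNOR false = true
y3 = x3 XOR y1 = false XOR false = false
y4 = y2 XOR x3 = true XOR false = true
y5 = NOT x2 = NOT false = true
y6 = NOT y1 = NOT false = true
y7 = y2 XOR y6 = true XOR true = false
y8 = NOT y3 = NOT false = true
y10 = NOT y7 = NOT false = true
y12 = y4 AND y5 = true AND true = true

y8 = true  y10 = true  y12 = true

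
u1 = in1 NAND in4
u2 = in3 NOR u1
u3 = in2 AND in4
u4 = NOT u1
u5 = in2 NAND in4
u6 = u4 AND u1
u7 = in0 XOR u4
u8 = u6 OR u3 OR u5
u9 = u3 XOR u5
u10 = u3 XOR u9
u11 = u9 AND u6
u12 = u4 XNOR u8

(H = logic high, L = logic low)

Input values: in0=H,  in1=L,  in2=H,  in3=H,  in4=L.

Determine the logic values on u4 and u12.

u1 = in1 NAND in4 = L NAND L = H
u3 = in2 AND in4 = H AND L = L
u4 = NOT u1 = NOT H = L
u5 = in2 NAND in4 = H NAND L = H
u6 = u4 AND u1 = L AND H = L
u8 = u6 OR u3 OR u5 = L OR L OR H = H
u12 = u4 XNOR u8 = L XNOR H = L

u4 = L, u12 = L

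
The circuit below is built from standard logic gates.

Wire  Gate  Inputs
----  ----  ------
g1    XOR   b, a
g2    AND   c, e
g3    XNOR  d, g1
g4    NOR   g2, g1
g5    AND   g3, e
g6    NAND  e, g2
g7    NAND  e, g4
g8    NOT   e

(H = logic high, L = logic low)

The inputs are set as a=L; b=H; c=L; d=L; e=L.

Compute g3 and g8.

g1 = b XOR a = H XOR L = H
g3 = d XNOR g1 = L XNOR H = L
g8 = NOT e = NOT L = H

g3 = L  g8 = H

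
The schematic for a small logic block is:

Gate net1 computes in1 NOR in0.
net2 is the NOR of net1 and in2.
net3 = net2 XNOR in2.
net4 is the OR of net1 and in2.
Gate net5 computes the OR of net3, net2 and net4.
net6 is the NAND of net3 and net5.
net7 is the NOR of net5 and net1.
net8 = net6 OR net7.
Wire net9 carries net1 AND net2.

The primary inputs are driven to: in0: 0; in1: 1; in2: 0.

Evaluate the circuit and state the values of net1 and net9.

net1 = in1 NOR in0 = 1 NOR 0 = 0
net2 = net1 NOR in2 = 0 NOR 0 = 1
net9 = net1 AND net2 = 0 AND 1 = 0

net1 = 0; net9 = 0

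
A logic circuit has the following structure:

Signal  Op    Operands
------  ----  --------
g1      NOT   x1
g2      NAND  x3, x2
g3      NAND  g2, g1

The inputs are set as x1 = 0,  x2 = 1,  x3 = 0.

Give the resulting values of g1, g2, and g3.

g1 = NOT x1 = NOT 0 = 1
g2 = x3 NAND x2 = 0 NAND 1 = 1
g3 = g2 NAND g1 = 1 NAND 1 = 0

g1 = 1, g2 = 1, g3 = 0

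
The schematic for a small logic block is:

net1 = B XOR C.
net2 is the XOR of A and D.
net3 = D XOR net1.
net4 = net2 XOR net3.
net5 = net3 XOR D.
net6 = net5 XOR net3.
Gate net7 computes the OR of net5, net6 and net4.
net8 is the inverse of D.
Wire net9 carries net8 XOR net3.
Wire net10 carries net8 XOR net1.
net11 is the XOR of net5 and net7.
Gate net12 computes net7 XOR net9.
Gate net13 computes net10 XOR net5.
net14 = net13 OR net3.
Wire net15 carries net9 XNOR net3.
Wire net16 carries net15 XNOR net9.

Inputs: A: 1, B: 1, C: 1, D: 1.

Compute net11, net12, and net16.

net11 = 1  net12 = 0  net16 = 1

net1 = B XOR C = 1 XOR 1 = 0
net2 = A XOR D = 1 XOR 1 = 0
net3 = D XOR net1 = 1 XOR 0 = 1
net4 = net2 XOR net3 = 0 XOR 1 = 1
net5 = net3 XOR D = 1 XOR 1 = 0
net6 = net5 XOR net3 = 0 XOR 1 = 1
net7 = net5 OR net6 OR net4 = 0 OR 1 OR 1 = 1
net8 = NOT D = NOT 1 = 0
net9 = net8 XOR net3 = 0 XOR 1 = 1
net11 = net5 XOR net7 = 0 XOR 1 = 1
net12 = net7 XOR net9 = 1 XOR 1 = 0
net15 = net9 XNOR net3 = 1 XNOR 1 = 1
net16 = net15 XNOR net9 = 1 XNOR 1 = 1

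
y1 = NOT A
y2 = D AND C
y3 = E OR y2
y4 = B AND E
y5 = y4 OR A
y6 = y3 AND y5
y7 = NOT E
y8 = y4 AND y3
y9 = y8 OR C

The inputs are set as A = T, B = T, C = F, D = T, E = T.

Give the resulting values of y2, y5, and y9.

y2 = D AND C = T AND F = F
y3 = E OR y2 = T OR F = T
y4 = B AND E = T AND T = T
y5 = y4 OR A = T OR T = T
y8 = y4 AND y3 = T AND T = T
y9 = y8 OR C = T OR F = T

y2 = F, y5 = T, y9 = T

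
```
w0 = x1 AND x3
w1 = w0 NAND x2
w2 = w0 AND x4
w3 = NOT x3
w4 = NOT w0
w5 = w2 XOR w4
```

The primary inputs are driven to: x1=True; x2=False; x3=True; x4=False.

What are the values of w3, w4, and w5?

w3 = False; w4 = False; w5 = False

w0 = x1 AND x3 = True AND True = True
w2 = w0 AND x4 = True AND False = False
w3 = NOT x3 = NOT True = False
w4 = NOT w0 = NOT True = False
w5 = w2 XOR w4 = False XOR False = False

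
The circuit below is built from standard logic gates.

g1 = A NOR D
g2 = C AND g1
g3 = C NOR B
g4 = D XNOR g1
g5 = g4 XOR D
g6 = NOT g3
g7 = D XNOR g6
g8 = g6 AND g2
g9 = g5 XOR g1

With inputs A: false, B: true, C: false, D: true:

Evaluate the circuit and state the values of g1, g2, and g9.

g1 = A NOR D = false NOR true = false
g2 = C AND g1 = false AND false = false
g4 = D XNOR g1 = true XNOR false = false
g5 = g4 XOR D = false XOR true = true
g9 = g5 XOR g1 = true XOR false = true

g1 = false; g2 = false; g9 = true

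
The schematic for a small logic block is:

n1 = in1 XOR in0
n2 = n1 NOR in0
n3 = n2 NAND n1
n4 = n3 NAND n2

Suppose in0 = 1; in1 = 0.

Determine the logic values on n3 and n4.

n1 = in1 XOR in0 = 0 XOR 1 = 1
n2 = n1 NOR in0 = 1 NOR 1 = 0
n3 = n2 NAND n1 = 0 NAND 1 = 1
n4 = n3 NAND n2 = 1 NAND 0 = 1

n3 = 1, n4 = 1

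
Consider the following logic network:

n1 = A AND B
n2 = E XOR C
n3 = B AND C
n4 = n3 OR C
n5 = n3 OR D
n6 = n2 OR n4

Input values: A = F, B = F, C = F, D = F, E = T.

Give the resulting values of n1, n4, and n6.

n1 = A AND B = F AND F = F
n2 = E XOR C = T XOR F = T
n3 = B AND C = F AND F = F
n4 = n3 OR C = F OR F = F
n6 = n2 OR n4 = T OR F = T

n1 = F, n4 = F, n6 = T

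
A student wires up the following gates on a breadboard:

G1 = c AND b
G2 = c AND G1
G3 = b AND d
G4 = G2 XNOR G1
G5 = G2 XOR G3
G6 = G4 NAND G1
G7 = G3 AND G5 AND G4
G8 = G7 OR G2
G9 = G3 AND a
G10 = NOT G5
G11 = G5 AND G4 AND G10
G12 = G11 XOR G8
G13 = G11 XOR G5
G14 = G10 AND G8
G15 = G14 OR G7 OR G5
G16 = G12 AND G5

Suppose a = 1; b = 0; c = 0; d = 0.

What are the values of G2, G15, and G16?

G2 = 0  G15 = 0  G16 = 0

G1 = c AND b = 0 AND 0 = 0
G2 = c AND G1 = 0 AND 0 = 0
G3 = b AND d = 0 AND 0 = 0
G4 = G2 XNOR G1 = 0 XNOR 0 = 1
G5 = G2 XOR G3 = 0 XOR 0 = 0
G7 = G3 AND G5 AND G4 = 0 AND 0 AND 1 = 0
G8 = G7 OR G2 = 0 OR 0 = 0
G10 = NOT G5 = NOT 0 = 1
G11 = G5 AND G4 AND G10 = 0 AND 1 AND 1 = 0
G12 = G11 XOR G8 = 0 XOR 0 = 0
G14 = G10 AND G8 = 1 AND 0 = 0
G15 = G14 OR G7 OR G5 = 0 OR 0 OR 0 = 0
G16 = G12 AND G5 = 0 AND 0 = 0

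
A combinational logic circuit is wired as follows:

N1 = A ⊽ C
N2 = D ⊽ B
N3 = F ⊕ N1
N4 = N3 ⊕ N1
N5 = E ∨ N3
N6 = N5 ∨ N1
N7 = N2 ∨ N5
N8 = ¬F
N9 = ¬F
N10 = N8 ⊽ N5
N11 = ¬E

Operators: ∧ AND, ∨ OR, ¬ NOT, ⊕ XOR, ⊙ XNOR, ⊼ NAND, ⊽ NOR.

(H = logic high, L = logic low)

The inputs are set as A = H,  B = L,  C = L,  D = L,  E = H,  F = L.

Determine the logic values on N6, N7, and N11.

N6 = H  N7 = H  N11 = L

N1 = A NOR C = H NOR L = L
N2 = D NOR B = L NOR L = H
N3 = F XOR N1 = L XOR L = L
N5 = E OR N3 = H OR L = H
N6 = N5 OR N1 = H OR L = H
N7 = N2 OR N5 = H OR H = H
N11 = NOT E = NOT H = L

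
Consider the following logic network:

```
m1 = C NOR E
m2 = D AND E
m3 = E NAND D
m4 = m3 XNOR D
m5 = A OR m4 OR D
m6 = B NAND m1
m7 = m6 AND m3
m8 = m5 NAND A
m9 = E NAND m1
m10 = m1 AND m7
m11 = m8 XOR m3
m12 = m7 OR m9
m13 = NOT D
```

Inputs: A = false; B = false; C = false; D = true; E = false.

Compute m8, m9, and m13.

m8 = true  m9 = true  m13 = false

m1 = C NOR E = false NOR false = true
m3 = E NAND D = false NAND true = true
m4 = m3 XNOR D = true XNOR true = true
m5 = A OR m4 OR D = false OR true OR true = true
m8 = m5 NAND A = true NAND false = true
m9 = E NAND m1 = false NAND true = true
m13 = NOT D = NOT true = false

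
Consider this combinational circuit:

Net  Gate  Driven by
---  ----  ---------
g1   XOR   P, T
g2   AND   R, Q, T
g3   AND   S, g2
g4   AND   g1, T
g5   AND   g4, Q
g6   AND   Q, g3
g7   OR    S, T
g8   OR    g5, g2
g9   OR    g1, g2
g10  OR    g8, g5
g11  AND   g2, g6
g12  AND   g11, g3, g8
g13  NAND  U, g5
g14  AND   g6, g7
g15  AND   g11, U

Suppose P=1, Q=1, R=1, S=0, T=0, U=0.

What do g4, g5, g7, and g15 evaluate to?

g1 = P XOR T = 1 XOR 0 = 1
g2 = R AND Q AND T = 1 AND 1 AND 0 = 0
g3 = S AND g2 = 0 AND 0 = 0
g4 = g1 AND T = 1 AND 0 = 0
g5 = g4 AND Q = 0 AND 1 = 0
g6 = Q AND g3 = 1 AND 0 = 0
g7 = S OR T = 0 OR 0 = 0
g11 = g2 AND g6 = 0 AND 0 = 0
g15 = g11 AND U = 0 AND 0 = 0

g4 = 0; g5 = 0; g7 = 0; g15 = 0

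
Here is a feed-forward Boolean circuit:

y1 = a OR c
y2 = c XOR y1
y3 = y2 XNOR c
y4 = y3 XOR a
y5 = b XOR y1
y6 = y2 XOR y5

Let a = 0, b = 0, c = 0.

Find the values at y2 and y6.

y2 = 0; y6 = 0

y1 = a OR c = 0 OR 0 = 0
y2 = c XOR y1 = 0 XOR 0 = 0
y5 = b XOR y1 = 0 XOR 0 = 0
y6 = y2 XOR y5 = 0 XOR 0 = 0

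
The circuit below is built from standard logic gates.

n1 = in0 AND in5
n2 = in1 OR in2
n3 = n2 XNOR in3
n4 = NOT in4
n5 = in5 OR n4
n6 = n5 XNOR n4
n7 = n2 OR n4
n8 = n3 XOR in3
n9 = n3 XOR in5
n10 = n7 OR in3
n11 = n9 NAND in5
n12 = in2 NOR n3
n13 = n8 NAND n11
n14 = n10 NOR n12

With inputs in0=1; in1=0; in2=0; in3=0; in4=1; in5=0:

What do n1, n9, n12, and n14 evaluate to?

n1 = in0 AND in5 = 1 AND 0 = 0
n2 = in1 OR in2 = 0 OR 0 = 0
n3 = n2 XNOR in3 = 0 XNOR 0 = 1
n4 = NOT in4 = NOT 1 = 0
n7 = n2 OR n4 = 0 OR 0 = 0
n9 = n3 XOR in5 = 1 XOR 0 = 1
n10 = n7 OR in3 = 0 OR 0 = 0
n12 = in2 NOR n3 = 0 NOR 1 = 0
n14 = n10 NOR n12 = 0 NOR 0 = 1

n1 = 0, n9 = 1, n12 = 0, n14 = 1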